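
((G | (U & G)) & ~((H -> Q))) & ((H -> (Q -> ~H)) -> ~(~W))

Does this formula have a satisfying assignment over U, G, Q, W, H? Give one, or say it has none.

U = True, G = True, Q = False, W = True, H = True

  (G | (U & G)) & ~((H -> Q)) = True
    G | (U & G) = True
      U & G = True
    ~((H -> Q)) = True
      H -> Q = False
  (H -> (Q -> ~H)) -> ~(~W) = True
    H -> (Q -> ~H) = True
      Q -> ~H = True
        ~H = False
    ~(~W) = True
      ~W = False
Both conjuncts True, so the formula holds.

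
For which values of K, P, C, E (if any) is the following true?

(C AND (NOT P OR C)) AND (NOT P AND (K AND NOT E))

K: True, P: False, C: True, E: False

  C AND (NOT P OR C) = True
    NOT P OR C = True
      NOT P = True
  NOT P AND (K AND NOT E) = True
    NOT P = True
    K AND NOT E = True
      NOT E = True
Both conjuncts True, so the formula holds.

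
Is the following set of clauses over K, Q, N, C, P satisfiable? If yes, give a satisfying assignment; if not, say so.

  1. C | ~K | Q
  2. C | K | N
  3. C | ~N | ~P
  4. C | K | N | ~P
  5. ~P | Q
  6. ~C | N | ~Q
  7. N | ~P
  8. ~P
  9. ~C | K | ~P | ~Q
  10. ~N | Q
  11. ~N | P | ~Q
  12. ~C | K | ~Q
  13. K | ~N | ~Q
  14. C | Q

K = True, Q = False, N = False, C = True, P = False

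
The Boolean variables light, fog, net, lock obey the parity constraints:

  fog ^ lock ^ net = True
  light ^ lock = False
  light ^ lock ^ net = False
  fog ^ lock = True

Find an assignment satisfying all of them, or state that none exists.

light=T, fog=F, net=F, lock=T

fog ^ lock ^ net = F ^ T ^ F = True ✓
light ^ lock = T ^ T = False ✓
light ^ lock ^ net = T ^ T ^ F = False ✓
fog ^ lock = F ^ T = True ✓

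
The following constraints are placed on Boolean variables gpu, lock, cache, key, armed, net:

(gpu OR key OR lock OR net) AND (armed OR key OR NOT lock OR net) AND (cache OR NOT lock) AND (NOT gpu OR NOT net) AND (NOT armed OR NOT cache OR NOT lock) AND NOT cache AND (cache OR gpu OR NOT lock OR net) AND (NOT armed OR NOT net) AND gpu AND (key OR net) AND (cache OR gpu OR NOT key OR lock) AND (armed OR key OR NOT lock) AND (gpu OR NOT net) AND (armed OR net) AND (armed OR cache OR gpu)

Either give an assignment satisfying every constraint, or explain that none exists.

gpu = True, lock = False, cache = False, key = True, armed = True, net = False

Unit clause (NOT cache) forces cache = False.
Unit clause (gpu) forces gpu = True.
In (cache OR NOT lock) only NOT lock is left, so lock = False.
In (NOT gpu OR NOT net) only NOT net is left, so net = False.
In (key OR net) only key is left, so key = True.
In (armed OR net) only armed is left, so armed = True.
All clauses satisfied.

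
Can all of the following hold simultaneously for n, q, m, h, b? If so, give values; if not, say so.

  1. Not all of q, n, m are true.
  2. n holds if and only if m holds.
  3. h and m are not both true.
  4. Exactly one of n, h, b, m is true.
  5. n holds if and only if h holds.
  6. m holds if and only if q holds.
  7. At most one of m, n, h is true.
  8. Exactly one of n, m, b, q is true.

n = False, q = False, m = False, h = False, b = True

  (1) {q, n, m}: 0/3 true — not all ✓
  (2) n=F, m=F — same ✓
  (3) h=F, m=F — not both ✓
  (4) {n, h, b, m}: 1 true — exactly one ✓
  (5) n=F, h=F — same ✓
  (6) m=F, q=F — same ✓
  (7) {m, n, h}: 0 true — at most one ✓
  (8) {n, m, b, q}: 1 true — exactly one ✓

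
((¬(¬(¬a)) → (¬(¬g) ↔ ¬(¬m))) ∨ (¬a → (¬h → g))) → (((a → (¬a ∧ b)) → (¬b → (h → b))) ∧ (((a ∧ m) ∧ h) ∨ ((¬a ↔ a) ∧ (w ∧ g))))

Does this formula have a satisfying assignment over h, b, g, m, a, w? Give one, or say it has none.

h = True; b = True; g = False; m = True; a = True; w = False

  ((¬(¬(¬a)) → (¬(¬g) ↔ ¬(¬m))) ∨ (¬a → (¬h → g))) → (((a → (¬a ∧ b)) → (¬b → (h → b))) ∧ (((a ∧ m) ∧ h) ∨ ((¬a ↔ a) ∧ (w ∧ g)))) = True
    (¬(¬(¬a)) → (¬(¬g) ↔ ¬(¬m))) ∨ (¬a → (¬h → g)) = True
      ¬(¬(¬a)) → (¬(¬g) ↔ ¬(¬m)) = True
        ¬(¬(¬a)) = False
          ¬(¬a) = True
            ¬a = False
        ¬(¬g) ↔ ¬(¬m) = False
          ¬(¬g) = False
            ¬g = True
          ¬(¬m) = True
            ¬m = False
      ¬a → (¬h → g) = True
        ¬a = False
        ¬h → g = True
          ¬h = False
    ((a → (¬a ∧ b)) → (¬b → (h → b))) ∧ (((a ∧ m) ∧ h) ∨ ((¬a ↔ a) ∧ (w ∧ g))) = True
      (a → (¬a ∧ b)) → (¬b → (h → b)) = True
        a → (¬a ∧ b) = False
          ¬a ∧ b = False
            ¬a = False
        ¬b → (h → b) = True
          ¬b = False
          h → b = True
      ((a ∧ m) ∧ h) ∨ ((¬a ↔ a) ∧ (w ∧ g)) = True
        (a ∧ m) ∧ h = True
          a ∧ m = True
        (¬a ↔ a) ∧ (w ∧ g) = False
          ¬a ↔ a = False
            ¬a = False
          w ∧ g = False
The formula evaluates to True.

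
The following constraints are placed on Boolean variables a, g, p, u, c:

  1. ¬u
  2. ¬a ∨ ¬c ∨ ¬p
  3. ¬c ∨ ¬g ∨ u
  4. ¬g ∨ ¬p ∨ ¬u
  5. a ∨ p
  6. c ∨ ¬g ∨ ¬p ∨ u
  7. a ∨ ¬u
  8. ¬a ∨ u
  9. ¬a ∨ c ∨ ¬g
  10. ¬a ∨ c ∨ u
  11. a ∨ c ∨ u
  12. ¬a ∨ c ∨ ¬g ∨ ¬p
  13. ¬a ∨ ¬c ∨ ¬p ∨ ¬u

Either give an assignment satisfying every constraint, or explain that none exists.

Unit clause (¬u) forces u = False.
In (¬a ∨ u) only ¬a is left, so a = False.
In (a ∨ c ∨ u) only c is left, so c = True.
In (¬c ∨ ¬g ∨ u) only ¬g is left, so g = False.
In (a ∨ p) only p is left, so p = True.
All clauses satisfied.

a = False; g = False; p = True; u = False; c = True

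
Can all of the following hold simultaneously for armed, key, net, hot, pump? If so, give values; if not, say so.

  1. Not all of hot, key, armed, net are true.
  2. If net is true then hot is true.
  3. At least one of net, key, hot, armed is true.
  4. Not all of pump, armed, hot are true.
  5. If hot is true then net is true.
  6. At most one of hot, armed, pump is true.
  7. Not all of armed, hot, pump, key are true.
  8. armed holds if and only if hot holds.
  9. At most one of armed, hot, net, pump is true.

armed = False, key = True, net = False, hot = False, pump = False

  (1) {hot, key, armed, net}: 1/4 true — not all ✓
  (2) net=F ⇒ hot: vacuous ✓
  (3) {net, key, hot, armed}: 1 true — at least one ✓
  (4) {pump, armed, hot}: 0/3 true — not all ✓
  (5) hot=F ⇒ net: vacuous ✓
  (6) {hot, armed, pump}: 0 true — at most one ✓
  (7) {armed, hot, pump, key}: 1/4 true — not all ✓
  (8) armed=F, hot=F — same ✓
  (9) {armed, hot, net, pump}: 0 true — at most one ✓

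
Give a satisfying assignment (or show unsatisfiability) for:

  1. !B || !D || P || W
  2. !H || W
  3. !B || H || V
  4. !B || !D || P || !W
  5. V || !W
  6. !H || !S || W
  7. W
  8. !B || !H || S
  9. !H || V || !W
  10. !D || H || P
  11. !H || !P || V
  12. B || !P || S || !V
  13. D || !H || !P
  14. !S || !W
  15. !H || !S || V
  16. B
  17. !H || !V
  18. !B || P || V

Unit clause (W) forces W = True.
In (!S || !W) only !S is left, so S = False.
Unit clause (B) forces B = True.
In (V || !W) only V is left, so V = True.
In (!B || !H || S) only !H is left, so H = False.
Set P = False.
  then (!B || !D || P || !W) forces D = False.
All clauses satisfied.

V = True, P = False, H = False, D = False, S = False, B = True, W = True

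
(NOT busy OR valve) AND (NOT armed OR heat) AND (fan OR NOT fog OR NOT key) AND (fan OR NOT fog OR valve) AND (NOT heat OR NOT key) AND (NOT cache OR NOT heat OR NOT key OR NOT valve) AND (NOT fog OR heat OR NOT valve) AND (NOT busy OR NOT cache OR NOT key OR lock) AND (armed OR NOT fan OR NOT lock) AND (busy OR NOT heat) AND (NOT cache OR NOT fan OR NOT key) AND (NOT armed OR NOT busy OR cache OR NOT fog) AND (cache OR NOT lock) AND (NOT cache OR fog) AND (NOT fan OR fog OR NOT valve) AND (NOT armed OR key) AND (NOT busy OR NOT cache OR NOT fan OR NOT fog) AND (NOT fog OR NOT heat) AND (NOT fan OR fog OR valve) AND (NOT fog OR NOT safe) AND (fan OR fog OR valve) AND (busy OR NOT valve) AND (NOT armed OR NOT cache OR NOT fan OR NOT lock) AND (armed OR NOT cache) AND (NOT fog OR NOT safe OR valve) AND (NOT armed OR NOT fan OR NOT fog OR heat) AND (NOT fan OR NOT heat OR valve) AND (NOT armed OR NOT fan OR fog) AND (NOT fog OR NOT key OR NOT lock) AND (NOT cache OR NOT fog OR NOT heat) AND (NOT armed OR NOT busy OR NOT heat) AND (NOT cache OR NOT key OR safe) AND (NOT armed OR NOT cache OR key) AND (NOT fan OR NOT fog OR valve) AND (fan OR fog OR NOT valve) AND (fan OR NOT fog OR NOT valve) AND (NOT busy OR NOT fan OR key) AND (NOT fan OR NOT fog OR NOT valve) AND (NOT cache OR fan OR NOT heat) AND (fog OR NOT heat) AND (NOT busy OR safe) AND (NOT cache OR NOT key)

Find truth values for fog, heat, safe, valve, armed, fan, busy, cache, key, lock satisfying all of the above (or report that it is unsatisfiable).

Case fog = True:
  (NOT fog OR NOT heat) forces heat = False.
  (NOT armed OR heat) forces armed = False.
  (NOT fog OR heat OR NOT valve) forces valve = False.
  (NOT busy OR valve) forces busy = False.
  (fan OR NOT fog OR valve) forces fan = True.
  Clause (NOT fan OR NOT fog OR valve) is falsified — contradiction.
Case fog = False:
  (NOT cache OR fog) forces cache = False.
  (cache OR NOT lock) forces lock = False.
  (fog OR NOT heat) forces heat = False.
  (NOT armed OR heat) forces armed = False.
  If valve = True:
    (NOT fan OR fog OR NOT valve) forces fan = False.
    clause (fan OR fog OR NOT valve) is falsified.
  If valve = False:
    (NOT busy OR valve) forces busy = False.
    (NOT fan OR fog OR valve) forces fan = False.
    clause (fan OR fog OR valve) is falsified.
  Every sub-case reaches a contradiction.
Both cases fail, so the formula is unsatisfiable.

UNSATISFIABLE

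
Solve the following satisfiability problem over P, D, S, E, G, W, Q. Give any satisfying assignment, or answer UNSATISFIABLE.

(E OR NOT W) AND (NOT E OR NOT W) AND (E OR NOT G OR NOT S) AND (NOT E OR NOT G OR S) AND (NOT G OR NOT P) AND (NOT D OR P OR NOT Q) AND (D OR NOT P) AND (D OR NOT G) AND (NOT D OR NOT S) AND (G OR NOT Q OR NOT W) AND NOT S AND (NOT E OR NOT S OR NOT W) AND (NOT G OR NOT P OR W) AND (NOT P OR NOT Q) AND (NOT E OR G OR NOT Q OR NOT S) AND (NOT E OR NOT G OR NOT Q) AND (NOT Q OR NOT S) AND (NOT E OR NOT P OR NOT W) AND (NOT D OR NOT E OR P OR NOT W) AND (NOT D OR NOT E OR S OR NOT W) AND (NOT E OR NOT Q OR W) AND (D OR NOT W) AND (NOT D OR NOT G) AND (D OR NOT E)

P = False; D = True; S = False; E = True; G = False; W = False; Q = False

Unit clause (NOT S) forces S = False.
Set P = False.
Set D = True.
  then (NOT D OR P OR NOT Q) forces Q = False.
  then (NOT D OR NOT G) forces G = False.
Set E = True.
  then (NOT E OR NOT W) forces W = False.
All clauses satisfied.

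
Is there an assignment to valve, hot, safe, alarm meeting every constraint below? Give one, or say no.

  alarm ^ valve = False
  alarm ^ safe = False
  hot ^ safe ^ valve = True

valve=T, hot=T, safe=T, alarm=T

alarm ^ valve = T ^ T = False ✓
alarm ^ safe = T ^ T = False ✓
hot ^ safe ^ valve = T ^ T ^ T = True ✓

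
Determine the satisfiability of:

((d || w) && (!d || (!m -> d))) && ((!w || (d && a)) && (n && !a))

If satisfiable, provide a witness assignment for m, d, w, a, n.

m: True, d: True, w: False, a: False, n: True

  (d || w) && (!d || (!m -> d)) = True
    d || w = True
    !d || (!m -> d) = True
      !d = False
      !m -> d = True
        !m = False
  (!w || (d && a)) && (n && !a) = True
    !w || (d && a) = True
      !w = True
      d && a = False
    n && !a = True
      !a = True
Both conjuncts True, so the formula holds.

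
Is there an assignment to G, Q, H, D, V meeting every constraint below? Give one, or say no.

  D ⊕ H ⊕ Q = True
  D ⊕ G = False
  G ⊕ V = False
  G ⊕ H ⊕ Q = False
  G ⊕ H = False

Adding constraints 1, 2, 4 mod 2: every variable appears an even number of times on the left, so the left side is 0.
But the right sides sum to 1 (mod 2). 0 ≠ 1 — the system is inconsistent.

Unsatisfiable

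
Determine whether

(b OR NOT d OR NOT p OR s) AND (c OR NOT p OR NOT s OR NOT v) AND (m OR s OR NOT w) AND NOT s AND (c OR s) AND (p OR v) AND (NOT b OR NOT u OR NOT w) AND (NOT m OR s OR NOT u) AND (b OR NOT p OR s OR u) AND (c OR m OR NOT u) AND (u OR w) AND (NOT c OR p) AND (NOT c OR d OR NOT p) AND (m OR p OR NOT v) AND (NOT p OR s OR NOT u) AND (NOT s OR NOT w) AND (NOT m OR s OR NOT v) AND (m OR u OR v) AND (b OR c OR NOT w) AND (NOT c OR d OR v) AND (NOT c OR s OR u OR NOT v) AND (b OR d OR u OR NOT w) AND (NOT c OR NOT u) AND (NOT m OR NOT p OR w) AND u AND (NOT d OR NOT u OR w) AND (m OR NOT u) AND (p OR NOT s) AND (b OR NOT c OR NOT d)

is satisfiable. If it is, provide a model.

Case u = True:
  (NOT s) forces s = False.
  (c OR s) forces c = True.
  Clause (NOT c OR NOT u) is falsified — contradiction.
Case u = False:
  Clause (u) is falsified — contradiction.
Both cases fail, so the formula is unsatisfiable.

UNSATISFIABLE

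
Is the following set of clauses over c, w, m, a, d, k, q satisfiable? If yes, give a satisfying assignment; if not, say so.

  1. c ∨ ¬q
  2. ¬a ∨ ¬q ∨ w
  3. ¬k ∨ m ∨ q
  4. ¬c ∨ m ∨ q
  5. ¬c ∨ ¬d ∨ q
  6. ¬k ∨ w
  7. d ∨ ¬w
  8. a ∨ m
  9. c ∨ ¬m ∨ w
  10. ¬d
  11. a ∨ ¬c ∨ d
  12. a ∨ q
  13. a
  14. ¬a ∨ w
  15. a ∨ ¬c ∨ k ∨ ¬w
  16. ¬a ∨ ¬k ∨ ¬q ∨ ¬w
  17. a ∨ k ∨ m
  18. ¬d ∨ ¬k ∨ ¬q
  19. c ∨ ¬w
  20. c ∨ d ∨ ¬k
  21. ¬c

The formula is unsatisfiable.

Case a = True:
  (¬d) forces d = False.
  (d ∨ ¬w) forces w = False.
  Clause (¬a ∨ w) is falsified — contradiction.
Case a = False:
  Clause (a) is falsified — contradiction.
Both cases fail, so the formula is unsatisfiable.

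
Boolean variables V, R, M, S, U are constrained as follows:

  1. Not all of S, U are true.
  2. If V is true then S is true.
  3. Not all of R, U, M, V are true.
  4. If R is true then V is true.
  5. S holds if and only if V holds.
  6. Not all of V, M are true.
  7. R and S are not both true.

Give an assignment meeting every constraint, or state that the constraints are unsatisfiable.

V = True, R = False, M = False, S = True, U = False

  (1) {S, U}: 1/2 true — not all ✓
  (2) V=T ⇒ S: T ✓
  (3) {R, U, M, V}: 1/4 true — not all ✓
  (4) R=F ⇒ V: vacuous ✓
  (5) S=T, V=T — same ✓
  (6) {V, M}: 1/2 true — not all ✓
  (7) R=F, S=T — not both ✓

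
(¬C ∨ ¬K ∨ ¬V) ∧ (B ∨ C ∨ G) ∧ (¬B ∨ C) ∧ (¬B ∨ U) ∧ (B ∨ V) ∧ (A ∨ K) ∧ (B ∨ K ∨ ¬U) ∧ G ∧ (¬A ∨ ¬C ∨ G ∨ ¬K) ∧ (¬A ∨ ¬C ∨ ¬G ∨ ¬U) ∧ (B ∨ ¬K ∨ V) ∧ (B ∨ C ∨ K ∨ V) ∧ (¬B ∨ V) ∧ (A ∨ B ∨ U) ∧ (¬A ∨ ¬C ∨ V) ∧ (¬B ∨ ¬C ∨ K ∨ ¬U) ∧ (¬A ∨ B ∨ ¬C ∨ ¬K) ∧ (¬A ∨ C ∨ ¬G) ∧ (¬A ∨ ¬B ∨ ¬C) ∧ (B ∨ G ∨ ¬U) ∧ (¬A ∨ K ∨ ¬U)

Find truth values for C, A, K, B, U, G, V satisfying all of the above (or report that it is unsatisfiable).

C = False, A = False, K = True, B = False, U = True, G = True, V = True

Unit clause (G) forces G = True.
Set C = False.
  then (¬B ∨ C) forces B = False.
  then (B ∨ V) forces V = True.
  then (¬A ∨ C ∨ ¬G) forces A = False.
  then (A ∨ K) forces K = True.
  then (A ∨ B ∨ U) forces U = True.
All clauses satisfied.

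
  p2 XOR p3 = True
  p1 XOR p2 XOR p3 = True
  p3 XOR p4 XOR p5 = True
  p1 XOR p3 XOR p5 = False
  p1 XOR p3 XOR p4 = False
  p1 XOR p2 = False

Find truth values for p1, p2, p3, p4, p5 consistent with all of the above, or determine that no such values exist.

p1 = False; p2 = False; p3 = True; p4 = True; p5 = True

p2 XOR p3 = F XOR T = True ✓
p1 XOR p2 XOR p3 = F XOR F XOR T = True ✓
p3 XOR p4 XOR p5 = T XOR T XOR T = True ✓
p1 XOR p3 XOR p5 = F XOR T XOR T = False ✓
p1 XOR p3 XOR p4 = F XOR T XOR T = False ✓
p1 XOR p2 = F XOR F = False ✓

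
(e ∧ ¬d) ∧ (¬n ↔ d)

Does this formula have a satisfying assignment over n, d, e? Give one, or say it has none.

n = True; d = False; e = True

  e ∧ ¬d = True
    ¬d = True
  ¬n ↔ d = True
    ¬n = False
Both conjuncts True, so the formula holds.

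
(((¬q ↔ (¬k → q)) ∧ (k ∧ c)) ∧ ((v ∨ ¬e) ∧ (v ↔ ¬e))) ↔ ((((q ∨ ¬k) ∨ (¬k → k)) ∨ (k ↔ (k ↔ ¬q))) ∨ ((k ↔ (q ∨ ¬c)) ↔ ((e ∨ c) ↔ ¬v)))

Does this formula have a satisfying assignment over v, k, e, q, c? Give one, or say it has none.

v = True; k = True; e = False; q = False; c = True

  (((¬q ↔ (¬k → q)) ∧ (k ∧ c)) ∧ ((v ∨ ¬e) ∧ (v ↔ ¬e))) ↔ ((((q ∨ ¬k) ∨ (¬k → k)) ∨ (k ↔ (k ↔ ¬q))) ∨ ((k ↔ (q ∨ ¬c)) ↔ ((e ∨ c) ↔ ¬v))) = True
    ((¬q ↔ (¬k → q)) ∧ (k ∧ c)) ∧ ((v ∨ ¬e) ∧ (v ↔ ¬e)) = True
      (¬q ↔ (¬k → q)) ∧ (k ∧ c) = True
        ¬q ↔ (¬k → q) = True
          ¬q = True
          ¬k → q = True
            ¬k = False
        k ∧ c = True
      (v ∨ ¬e) ∧ (v ↔ ¬e) = True
        v ∨ ¬e = True
          ¬e = True
        v ↔ ¬e = True
          ¬e = True
    (((q ∨ ¬k) ∨ (¬k → k)) ∨ (k ↔ (k ↔ ¬q))) ∨ ((k ↔ (q ∨ ¬c)) ↔ ((e ∨ c) ↔ ¬v)) = True
      ((q ∨ ¬k) ∨ (¬k → k)) ∨ (k ↔ (k ↔ ¬q)) = True
        (q ∨ ¬k) ∨ (¬k → k) = True
          q ∨ ¬k = False
            ¬k = False
          ¬k → k = True
            ¬k = False
        k ↔ (k ↔ ¬q) = True
          k ↔ ¬q = True
            ¬q = True
      (k ↔ (q ∨ ¬c)) ↔ ((e ∨ c) ↔ ¬v) = True
        k ↔ (q ∨ ¬c) = False
          q ∨ ¬c = False
            ¬c = False
        (e ∨ c) ↔ ¬v = False
          e ∨ c = True
          ¬v = False
The formula evaluates to True.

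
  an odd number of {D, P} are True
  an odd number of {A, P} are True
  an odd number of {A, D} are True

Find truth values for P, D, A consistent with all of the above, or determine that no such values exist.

Adding constraints 1, 2, 3 mod 2: every variable appears an even number of times on the left, so the left side is 0.
But the right sides sum to 1 (mod 2). 0 ≠ 1 — the system is inconsistent.

No satisfying assignment exists.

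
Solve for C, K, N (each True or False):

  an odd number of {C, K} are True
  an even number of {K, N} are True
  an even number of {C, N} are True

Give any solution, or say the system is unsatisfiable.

The formula is unsatisfiable.

Adding constraints 1, 2, 3 mod 2: every variable appears an even number of times on the left, so the left side is 0.
But the right sides sum to 1 (mod 2). 0 ≠ 1 — the system is inconsistent.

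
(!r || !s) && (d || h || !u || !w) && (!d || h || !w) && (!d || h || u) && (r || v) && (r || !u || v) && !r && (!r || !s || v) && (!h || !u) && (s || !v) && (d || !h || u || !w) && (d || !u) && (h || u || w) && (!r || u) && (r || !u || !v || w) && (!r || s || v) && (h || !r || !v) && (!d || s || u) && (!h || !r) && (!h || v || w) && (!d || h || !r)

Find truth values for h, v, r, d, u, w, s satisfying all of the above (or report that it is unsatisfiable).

h=T, v=T, r=F, d=T, u=F, w=F, s=T

Unit clause (!r) forces r = False.
In (r || v) only v is left, so v = True.
In (s || !v) only s is left, so s = True.
Set h = True.
  then (!h || !u) forces u = False.
Set d = True.
Set w = False.
All clauses satisfied.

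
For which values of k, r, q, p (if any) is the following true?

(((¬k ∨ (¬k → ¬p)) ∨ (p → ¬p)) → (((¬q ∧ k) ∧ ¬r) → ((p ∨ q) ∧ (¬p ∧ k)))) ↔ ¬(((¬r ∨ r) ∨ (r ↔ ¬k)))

k = True, r = False, q = False, p = True

  (((¬k ∨ (¬k → ¬p)) ∨ (p → ¬p)) → (((¬q ∧ k) ∧ ¬r) → ((p ∨ q) ∧ (¬p ∧ k)))) ↔ ¬(((¬r ∨ r) ∨ (r ↔ ¬k))) = True
    ((¬k ∨ (¬k → ¬p)) ∨ (p → ¬p)) → (((¬q ∧ k) ∧ ¬r) → ((p ∨ q) ∧ (¬p ∧ k))) = False
      (¬k ∨ (¬k → ¬p)) ∨ (p → ¬p) = True
        ¬k ∨ (¬k → ¬p) = True
          ¬k = False
          ¬k → ¬p = True
            ¬k = False
            ¬p = False
        p → ¬p = False
          ¬p = False
      ((¬q ∧ k) ∧ ¬r) → ((p ∨ q) ∧ (¬p ∧ k)) = False
        (¬q ∧ k) ∧ ¬r = True
          ¬q ∧ k = True
            ¬q = True
          ¬r = True
        (p ∨ q) ∧ (¬p ∧ k) = False
          p ∨ q = True
          ¬p ∧ k = False
            ¬p = False
    ¬(((¬r ∨ r) ∨ (r ↔ ¬k))) = False
      (¬r ∨ r) ∨ (r ↔ ¬k) = True
        ¬r ∨ r = True
          ¬r = True
        r ↔ ¬k = True
          ¬k = False
The formula evaluates to True.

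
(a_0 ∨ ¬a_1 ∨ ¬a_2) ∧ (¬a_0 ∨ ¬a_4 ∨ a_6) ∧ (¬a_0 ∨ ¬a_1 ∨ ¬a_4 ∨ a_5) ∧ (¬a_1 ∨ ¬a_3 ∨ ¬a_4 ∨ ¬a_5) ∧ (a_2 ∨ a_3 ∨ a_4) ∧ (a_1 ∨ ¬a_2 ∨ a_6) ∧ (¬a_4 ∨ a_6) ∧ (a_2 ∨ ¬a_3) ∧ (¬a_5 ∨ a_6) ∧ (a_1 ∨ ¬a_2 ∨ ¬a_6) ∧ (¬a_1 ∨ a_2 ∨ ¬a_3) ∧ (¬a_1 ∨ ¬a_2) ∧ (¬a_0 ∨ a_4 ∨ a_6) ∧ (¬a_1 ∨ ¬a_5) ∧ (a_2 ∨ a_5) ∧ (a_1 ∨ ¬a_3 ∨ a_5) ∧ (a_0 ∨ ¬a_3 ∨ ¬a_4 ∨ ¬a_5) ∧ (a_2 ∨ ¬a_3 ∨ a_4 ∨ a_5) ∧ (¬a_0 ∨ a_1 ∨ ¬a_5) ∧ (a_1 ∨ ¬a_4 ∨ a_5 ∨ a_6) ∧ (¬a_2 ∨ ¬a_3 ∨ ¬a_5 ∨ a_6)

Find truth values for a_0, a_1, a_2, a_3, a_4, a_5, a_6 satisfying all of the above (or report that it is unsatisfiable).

a_0=F, a_1=F, a_2=F, a_3=F, a_4=T, a_5=T, a_6=T

Set a_0 = False.
Set a_1 = False.
Set a_2 = False.
  then (a_2 ∨ ¬a_3) forces a_3 = False.
  then (a_2 ∨ a_5) forces a_5 = True.
  then (a_2 ∨ a_3 ∨ a_4) forces a_4 = True.
  then (¬a_4 ∨ a_6) forces a_6 = True.
All clauses satisfied.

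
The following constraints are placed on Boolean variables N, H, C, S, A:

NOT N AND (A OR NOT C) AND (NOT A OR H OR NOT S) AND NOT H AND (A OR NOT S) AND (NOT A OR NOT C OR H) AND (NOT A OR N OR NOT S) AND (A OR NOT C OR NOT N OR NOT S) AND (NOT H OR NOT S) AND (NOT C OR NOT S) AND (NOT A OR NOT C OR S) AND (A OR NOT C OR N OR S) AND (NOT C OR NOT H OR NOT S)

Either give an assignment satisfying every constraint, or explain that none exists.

N: False, H: False, C: False, S: False, A: False

Unit clause (NOT N) forces N = False.
Unit clause (NOT H) forces H = False.
Try C = True:
  (A OR NOT C) forces A = True.
  clause (NOT A OR NOT C OR H) is falsified — backtrack.
So C = False.
Set S = False.
Set A = False.
All clauses satisfied.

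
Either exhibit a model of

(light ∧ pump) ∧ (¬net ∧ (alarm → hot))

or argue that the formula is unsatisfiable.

net=F, alarm=F, light=T, pump=T, hot=T

  light ∧ pump = True
  ¬net ∧ (alarm → hot) = True
    ¬net = True
    alarm → hot = True
Both conjuncts True, so the formula holds.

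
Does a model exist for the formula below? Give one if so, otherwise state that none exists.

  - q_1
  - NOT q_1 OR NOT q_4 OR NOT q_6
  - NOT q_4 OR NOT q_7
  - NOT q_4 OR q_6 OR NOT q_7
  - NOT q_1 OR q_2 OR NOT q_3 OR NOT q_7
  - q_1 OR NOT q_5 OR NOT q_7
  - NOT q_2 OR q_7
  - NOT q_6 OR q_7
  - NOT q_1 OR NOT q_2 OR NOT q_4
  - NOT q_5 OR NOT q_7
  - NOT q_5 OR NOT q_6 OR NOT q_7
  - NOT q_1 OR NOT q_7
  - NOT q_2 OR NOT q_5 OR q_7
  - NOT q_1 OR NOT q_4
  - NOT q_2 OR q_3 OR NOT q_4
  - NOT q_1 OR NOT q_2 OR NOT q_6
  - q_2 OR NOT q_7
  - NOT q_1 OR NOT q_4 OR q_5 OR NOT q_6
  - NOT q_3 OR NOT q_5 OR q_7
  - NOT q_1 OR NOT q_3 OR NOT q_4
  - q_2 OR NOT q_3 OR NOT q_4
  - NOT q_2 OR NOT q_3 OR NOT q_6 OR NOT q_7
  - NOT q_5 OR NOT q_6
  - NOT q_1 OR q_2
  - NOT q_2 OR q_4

Case q_1 = True:
  (NOT q_1 OR NOT q_7) forces q_7 = False.
  (NOT q_2 OR q_7) forces q_2 = False.
  Clause (NOT q_1 OR q_2) is falsified — contradiction.
Case q_1 = False:
  Clause (q_1) is falsified — contradiction.
Both cases fail, so the formula is unsatisfiable.

The formula is unsatisfiable.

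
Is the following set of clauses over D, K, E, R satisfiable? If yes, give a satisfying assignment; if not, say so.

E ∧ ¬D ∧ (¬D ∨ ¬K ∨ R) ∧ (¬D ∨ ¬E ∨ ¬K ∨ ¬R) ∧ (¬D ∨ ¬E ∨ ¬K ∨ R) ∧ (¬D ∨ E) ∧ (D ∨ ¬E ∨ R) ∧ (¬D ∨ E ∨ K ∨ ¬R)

D: False, K: False, E: True, R: True

Unit clause (E) forces E = True.
Unit clause (¬D) forces D = False.
In (D ∨ ¬E ∨ R) only R is left, so R = True.
Set K = False.
Check each clause:
  (E): E holds.
  (¬D): ¬D holds.
  (¬D ∨ ¬K ∨ R): ¬D holds.
  (¬D ∨ ¬E ∨ ¬K ∨ ¬R): ¬D holds.
  (¬D ∨ ¬E ∨ ¬K ∨ R): ¬D holds.
  (¬D ∨ E): ¬D holds.
  (D ∨ ¬E ∨ R): R holds.
  (¬D ∨ E ∨ K ∨ ¬R): ¬D holds.
All clauses satisfied.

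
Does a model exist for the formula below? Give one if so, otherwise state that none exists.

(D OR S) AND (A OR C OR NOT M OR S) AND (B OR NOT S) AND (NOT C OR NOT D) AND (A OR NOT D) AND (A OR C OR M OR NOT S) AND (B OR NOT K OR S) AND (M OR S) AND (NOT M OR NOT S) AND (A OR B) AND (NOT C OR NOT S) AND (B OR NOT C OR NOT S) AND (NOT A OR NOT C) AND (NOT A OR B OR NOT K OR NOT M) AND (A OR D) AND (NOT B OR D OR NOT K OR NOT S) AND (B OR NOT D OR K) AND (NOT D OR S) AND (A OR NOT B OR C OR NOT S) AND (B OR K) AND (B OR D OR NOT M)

S = True, B = True, K = True, D = True, C = False, A = True, M = False

Try S = False:
  (D OR S) forces D = True.
  clause (NOT D OR S) is falsified — backtrack.
So S = True.
  then (B OR NOT S) forces B = True.
  then (NOT M OR NOT S) forces M = False.
  then (NOT C OR NOT S) forces C = False.
  then (A OR NOT B OR C OR NOT S) forces A = True.
Set K = True.
  then (NOT B OR D OR NOT K OR NOT S) forces D = True.
All clauses satisfied.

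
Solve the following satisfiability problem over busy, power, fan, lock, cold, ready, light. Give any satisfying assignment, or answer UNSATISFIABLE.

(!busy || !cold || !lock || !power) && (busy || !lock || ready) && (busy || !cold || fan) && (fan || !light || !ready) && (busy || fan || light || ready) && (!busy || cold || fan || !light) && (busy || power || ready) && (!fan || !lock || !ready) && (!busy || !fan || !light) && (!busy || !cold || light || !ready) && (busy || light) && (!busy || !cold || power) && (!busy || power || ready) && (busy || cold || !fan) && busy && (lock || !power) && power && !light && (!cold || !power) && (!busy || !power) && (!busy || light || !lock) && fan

Case busy = True:
  (power) forces power = True.
  Clause (!busy || !power) is falsified — contradiction.
Case busy = False:
  Clause (busy) is falsified — contradiction.
Both cases fail, so the formula is unsatisfiable.

Unsatisfiable — no assignment works.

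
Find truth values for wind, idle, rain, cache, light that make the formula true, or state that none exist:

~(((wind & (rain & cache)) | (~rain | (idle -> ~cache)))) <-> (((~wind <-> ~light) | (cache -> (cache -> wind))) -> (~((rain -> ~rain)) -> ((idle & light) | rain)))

wind = False; idle = True; rain = True; cache = True; light = False

  ~(((wind & (rain & cache)) | (~rain | (idle -> ~cache)))) <-> (((~wind <-> ~light) | (cache -> (cache -> wind))) -> (~((rain -> ~rain)) -> ((idle & light) | rain))) = True
    ~(((wind & (rain & cache)) | (~rain | (idle -> ~cache)))) = True
      (wind & (rain & cache)) | (~rain | (idle -> ~cache)) = False
        wind & (rain & cache) = False
          rain & cache = True
        ~rain | (idle -> ~cache) = False
          ~rain = False
          idle -> ~cache = False
            ~cache = False
    ((~wind <-> ~light) | (cache -> (cache -> wind))) -> (~((rain -> ~rain)) -> ((idle & light) | rain)) = True
      (~wind <-> ~light) | (cache -> (cache -> wind)) = True
        ~wind <-> ~light = True
          ~wind = True
          ~light = True
        cache -> (cache -> wind) = False
          cache -> wind = False
      ~((rain -> ~rain)) -> ((idle & light) | rain) = True
        ~((rain -> ~rain)) = True
          rain -> ~rain = False
            ~rain = False
        (idle & light) | rain = True
          idle & light = False
The formula evaluates to True.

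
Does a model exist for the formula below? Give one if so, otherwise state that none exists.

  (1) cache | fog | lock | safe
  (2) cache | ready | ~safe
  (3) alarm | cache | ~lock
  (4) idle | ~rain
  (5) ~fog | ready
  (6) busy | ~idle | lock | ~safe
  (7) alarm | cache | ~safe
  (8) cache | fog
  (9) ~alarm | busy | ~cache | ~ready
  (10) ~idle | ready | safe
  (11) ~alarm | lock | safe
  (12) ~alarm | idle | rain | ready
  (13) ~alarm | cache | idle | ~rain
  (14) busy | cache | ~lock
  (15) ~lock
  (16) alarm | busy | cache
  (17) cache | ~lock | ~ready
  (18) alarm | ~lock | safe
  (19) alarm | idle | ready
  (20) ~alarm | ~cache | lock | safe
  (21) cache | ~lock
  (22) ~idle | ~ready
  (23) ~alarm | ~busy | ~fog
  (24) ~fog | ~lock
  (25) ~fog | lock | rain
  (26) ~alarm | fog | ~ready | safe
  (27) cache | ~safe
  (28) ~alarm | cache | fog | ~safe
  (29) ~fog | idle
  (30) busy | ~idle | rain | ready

Unit clause (~lock) forces lock = False.
Try cache = False:
  (cache | fog) forces fog = True.
  (~fog | ready) forces ready = True.
  (~idle | ~ready) forces idle = False.
  clause (~fog | idle) is falsified — backtrack.
So cache = True.
Set alarm = True.
  then (~alarm | lock | safe) forces safe = True.
Set busy = True.
  then (~alarm | ~busy | ~fog) forces fog = False.
Set idle = True.
  then (~idle | ~ready) forces ready = False.
Set rain = False.
All clauses satisfied.

cache = True, alarm = True, busy = True, idle = True, ready = False, rain = False, safe = True, fog = False, lock = False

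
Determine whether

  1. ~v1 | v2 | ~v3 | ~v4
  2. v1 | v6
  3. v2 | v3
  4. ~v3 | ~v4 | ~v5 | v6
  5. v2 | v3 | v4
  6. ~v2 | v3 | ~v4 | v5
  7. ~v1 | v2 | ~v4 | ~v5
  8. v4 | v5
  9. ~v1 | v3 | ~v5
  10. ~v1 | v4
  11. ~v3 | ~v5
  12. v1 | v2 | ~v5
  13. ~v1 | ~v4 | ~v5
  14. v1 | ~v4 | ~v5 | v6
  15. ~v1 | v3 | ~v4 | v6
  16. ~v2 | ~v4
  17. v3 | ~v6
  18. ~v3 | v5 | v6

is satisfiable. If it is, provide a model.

v1 = False, v2 = False, v3 = True, v4 = True, v5 = False, v6 = True

Try v1 = True:
  (~v1 | v4) forces v4 = True.
  (~v1 | ~v4 | ~v5) forces v5 = False.
  (~v2 | ~v4) forces v2 = False.
  (~v1 | v2 | ~v3 | ~v4) forces v3 = False.
  clause (v2 | v3) is falsified — backtrack.
So v1 = False.
  then (v1 | v6) forces v6 = True.
  then (v3 | ~v6) forces v3 = True.
  then (~v3 | ~v5) forces v5 = False.
  then (v4 | v5) forces v4 = True.
  then (~v2 | ~v4) forces v2 = False.
All clauses satisfied.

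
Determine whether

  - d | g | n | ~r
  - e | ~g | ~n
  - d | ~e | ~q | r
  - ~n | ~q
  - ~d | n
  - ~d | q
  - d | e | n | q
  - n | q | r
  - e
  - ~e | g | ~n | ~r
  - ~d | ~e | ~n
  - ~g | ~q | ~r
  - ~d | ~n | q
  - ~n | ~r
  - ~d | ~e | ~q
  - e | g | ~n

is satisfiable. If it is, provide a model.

Unit clause (e) forces e = True.
Set n = True.
  then (~n | ~q) forces q = False.
  then (~d | q) forces d = False.
  then (~n | ~r) forces r = False.
Set g = False.
All clauses satisfied.

n: True, e: True, g: False, d: False, q: False, r: False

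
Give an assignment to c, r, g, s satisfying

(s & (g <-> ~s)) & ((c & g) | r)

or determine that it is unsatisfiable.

c=F, r=T, g=F, s=T

  s & (g <-> ~s) = True
    g <-> ~s = True
      ~s = False
  (c & g) | r = True
    c & g = False
Both conjuncts True, so the formula holds.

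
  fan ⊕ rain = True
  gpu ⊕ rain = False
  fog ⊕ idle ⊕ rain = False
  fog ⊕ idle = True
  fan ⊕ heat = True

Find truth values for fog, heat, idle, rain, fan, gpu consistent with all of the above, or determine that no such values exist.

fog = False; heat = True; idle = True; rain = True; fan = False; gpu = True

fan ⊕ rain = F ⊕ T = True ✓
gpu ⊕ rain = T ⊕ T = False ✓
fog ⊕ idle ⊕ rain = F ⊕ T ⊕ T = False ✓
fog ⊕ idle = F ⊕ T = True ✓
fan ⊕ heat = F ⊕ T = True ✓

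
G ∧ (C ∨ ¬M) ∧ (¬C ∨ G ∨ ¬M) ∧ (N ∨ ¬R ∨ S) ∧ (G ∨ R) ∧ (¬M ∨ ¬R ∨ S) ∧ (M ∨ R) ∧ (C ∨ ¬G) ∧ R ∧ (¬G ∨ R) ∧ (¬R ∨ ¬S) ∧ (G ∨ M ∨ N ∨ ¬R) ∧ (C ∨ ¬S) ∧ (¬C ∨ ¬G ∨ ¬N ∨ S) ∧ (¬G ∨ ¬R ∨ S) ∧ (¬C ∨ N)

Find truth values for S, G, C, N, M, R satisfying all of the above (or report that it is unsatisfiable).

Unsatisfiable — no assignment works.

Case G = True:
  (C ∨ ¬G) forces C = True.
  (R) forces R = True.
  (¬R ∨ ¬S) forces S = False.
  Clause (¬G ∨ ¬R ∨ S) is falsified — contradiction.
Case G = False:
  Clause (G) is falsified — contradiction.
Both cases fail, so the formula is unsatisfiable.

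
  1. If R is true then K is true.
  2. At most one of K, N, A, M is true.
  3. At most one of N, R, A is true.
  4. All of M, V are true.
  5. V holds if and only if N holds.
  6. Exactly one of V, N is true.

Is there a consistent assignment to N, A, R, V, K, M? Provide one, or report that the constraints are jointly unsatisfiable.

Case V = True:
  (4) forces M = True.
  (2) with M=T forces K = False.
  (1) with K=F forces R = False.
  (2) with M=T forces N = False.
  Constraint (5) is violated (V=T, N=F) — contradiction.
Case V = False:
  Constraint (4) is violated (V=F) — contradiction.
Both cases fail — unsatisfiable.

The formula is unsatisfiable.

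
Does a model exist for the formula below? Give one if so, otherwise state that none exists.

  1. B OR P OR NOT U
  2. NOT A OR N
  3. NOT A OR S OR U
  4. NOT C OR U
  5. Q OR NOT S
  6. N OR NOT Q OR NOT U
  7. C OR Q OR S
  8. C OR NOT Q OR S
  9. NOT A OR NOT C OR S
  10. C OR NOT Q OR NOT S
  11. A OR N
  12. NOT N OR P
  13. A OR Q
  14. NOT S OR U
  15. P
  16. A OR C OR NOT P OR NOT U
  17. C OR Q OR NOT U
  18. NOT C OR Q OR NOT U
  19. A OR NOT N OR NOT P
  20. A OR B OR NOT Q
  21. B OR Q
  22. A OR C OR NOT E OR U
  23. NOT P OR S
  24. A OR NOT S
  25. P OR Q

Unit clause (P) forces P = True.
In (NOT P OR S) only S is left, so S = True.
In (A OR NOT S) only A is left, so A = True.
In (NOT A OR N) only N is left, so N = True.
In (Q OR NOT S) only Q is left, so Q = True.
In (C OR NOT Q OR NOT S) only C is left, so C = True.
In (NOT S OR U) only U is left, so U = True.
Set B = False.
Set E = False.
All clauses satisfied.

P = True, B = False, U = True, Q = True, N = True, A = True, S = True, C = True, E = False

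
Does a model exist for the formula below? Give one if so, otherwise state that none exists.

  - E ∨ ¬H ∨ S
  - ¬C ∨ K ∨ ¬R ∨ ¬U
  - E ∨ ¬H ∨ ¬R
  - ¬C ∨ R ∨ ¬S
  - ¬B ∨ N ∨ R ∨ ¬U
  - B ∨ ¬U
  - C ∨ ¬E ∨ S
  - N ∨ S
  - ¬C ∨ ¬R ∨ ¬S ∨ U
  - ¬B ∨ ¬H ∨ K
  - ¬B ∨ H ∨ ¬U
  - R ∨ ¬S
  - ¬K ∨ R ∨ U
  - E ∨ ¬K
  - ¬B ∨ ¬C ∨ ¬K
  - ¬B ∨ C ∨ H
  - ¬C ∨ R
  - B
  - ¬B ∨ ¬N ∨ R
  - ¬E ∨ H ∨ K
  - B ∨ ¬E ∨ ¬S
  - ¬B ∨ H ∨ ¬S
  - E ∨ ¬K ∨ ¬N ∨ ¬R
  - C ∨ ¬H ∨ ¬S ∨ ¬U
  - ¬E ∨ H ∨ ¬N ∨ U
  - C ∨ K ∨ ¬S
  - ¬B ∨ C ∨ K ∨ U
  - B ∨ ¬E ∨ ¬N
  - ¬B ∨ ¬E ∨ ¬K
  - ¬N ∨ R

Unit clause (B) forces B = True.
Try H = True:
  (¬B ∨ ¬H ∨ K) forces K = True.
  (E ∨ ¬K) forces E = True.
  clause (¬B ∨ ¬E ∨ ¬K) is falsified — backtrack.
So H = False.
  then (¬B ∨ H ∨ ¬U) forces U = False.
  then (¬B ∨ C ∨ H) forces C = True.
  then (¬C ∨ R) forces R = True.
  then (¬B ∨ H ∨ ¬S) forces S = False.
  then (N ∨ S) forces N = True.
  then (¬B ∨ ¬C ∨ ¬K) forces K = False.
  then (¬E ∨ H ∨ K) forces E = False.
All clauses satisfied.

H=F, C=T, E=F, R=T, N=T, K=F, B=T, S=F, U=F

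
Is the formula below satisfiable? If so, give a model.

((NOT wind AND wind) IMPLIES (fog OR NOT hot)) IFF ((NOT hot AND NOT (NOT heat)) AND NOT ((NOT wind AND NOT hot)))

wind = True, hot = False, heat = True, fog = True

  ((NOT wind AND wind) IMPLIES (fog OR NOT hot)) IFF ((NOT hot AND NOT (NOT heat)) AND NOT ((NOT wind AND NOT hot))) = True
    (NOT wind AND wind) IMPLIES (fog OR NOT hot) = True
      NOT wind AND wind = False
        NOT wind = False
      fog OR NOT hot = True
        NOT hot = True
    (NOT hot AND NOT (NOT heat)) AND NOT ((NOT wind AND NOT hot)) = True
      NOT hot AND NOT (NOT heat) = True
        NOT hot = True
        NOT (NOT heat) = True
          NOT heat = False
      NOT ((NOT wind AND NOT hot)) = True
        NOT wind AND NOT hot = False
          NOT wind = False
          NOT hot = True
The formula evaluates to True.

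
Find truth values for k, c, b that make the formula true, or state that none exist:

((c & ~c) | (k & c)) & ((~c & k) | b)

k = True, c = True, b = True

  (c & ~c) | (k & c) = True
    c & ~c = False
      ~c = False
    k & c = True
  (~c & k) | b = True
    ~c & k = False
      ~c = False
Both conjuncts True, so the formula holds.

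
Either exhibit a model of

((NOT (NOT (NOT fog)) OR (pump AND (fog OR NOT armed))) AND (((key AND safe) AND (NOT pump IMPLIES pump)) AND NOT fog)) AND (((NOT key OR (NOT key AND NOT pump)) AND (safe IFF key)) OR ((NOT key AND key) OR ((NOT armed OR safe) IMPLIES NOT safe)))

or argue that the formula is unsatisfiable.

Case key = True: the formula simplifies to ((NOT (NOT (NOT fog)) OR (pump AND (fog OR NOT armed))) AND ((safe AND (NOT pump IMPLIES pump)) AND NOT fog)) AND ((NOT armed OR safe) IMPLIES NOT safe).
  safe = True: the conjunct (NOT armed OR safe) IMPLIES NOT safe becomes (NOT armed OR True) IMPLIES NOT True = False.
  safe = False: the conjunct safe is False.
Case key = False: the conjunct key is False.
Both cases fail — unsatisfiable.

No satisfying assignment exists.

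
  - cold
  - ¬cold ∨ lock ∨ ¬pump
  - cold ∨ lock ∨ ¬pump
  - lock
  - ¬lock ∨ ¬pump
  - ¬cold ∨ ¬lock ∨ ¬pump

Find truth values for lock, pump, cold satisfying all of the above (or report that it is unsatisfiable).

lock: True, pump: False, cold: True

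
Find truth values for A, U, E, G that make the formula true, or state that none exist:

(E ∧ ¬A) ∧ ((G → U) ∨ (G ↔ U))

A: False, U: True, E: True, G: False

  E ∧ ¬A = True
    ¬A = True
  (G → U) ∨ (G ↔ U) = True
    G → U = True
    G ↔ U = False
Both conjuncts True, so the formula holds.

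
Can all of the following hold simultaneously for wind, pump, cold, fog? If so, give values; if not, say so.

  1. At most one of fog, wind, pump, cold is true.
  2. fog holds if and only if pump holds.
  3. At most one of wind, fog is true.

wind: True; pump: False; cold: False; fog: False

  (1) {fog, wind, pump, cold}: 1 true — at most one ✓
  (2) fog=F, pump=F — same ✓
  (3) {wind, fog}: 1 true — at most one ✓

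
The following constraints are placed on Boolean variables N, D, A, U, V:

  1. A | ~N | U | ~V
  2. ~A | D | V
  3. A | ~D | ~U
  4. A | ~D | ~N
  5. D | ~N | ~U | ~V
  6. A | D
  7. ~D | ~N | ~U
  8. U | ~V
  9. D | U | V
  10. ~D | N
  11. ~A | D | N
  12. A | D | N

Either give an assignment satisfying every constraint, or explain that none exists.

N = True; D = True; A = True; U = False; V = False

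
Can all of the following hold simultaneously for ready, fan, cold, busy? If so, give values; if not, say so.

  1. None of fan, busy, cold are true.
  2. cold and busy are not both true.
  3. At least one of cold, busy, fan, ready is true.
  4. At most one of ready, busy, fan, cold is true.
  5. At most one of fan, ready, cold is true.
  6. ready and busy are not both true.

ready = True; fan = False; cold = False; busy = False

  (1) {fan, busy, cold}: 0 true — none ✓
  (2) cold=F, busy=F — not both ✓
  (3) {cold, busy, fan, ready}: 1 true — at least one ✓
  (4) {ready, busy, fan, cold}: 1 true — at most one ✓
  (5) {fan, ready, cold}: 1 true — at most one ✓
  (6) ready=T, busy=F — not both ✓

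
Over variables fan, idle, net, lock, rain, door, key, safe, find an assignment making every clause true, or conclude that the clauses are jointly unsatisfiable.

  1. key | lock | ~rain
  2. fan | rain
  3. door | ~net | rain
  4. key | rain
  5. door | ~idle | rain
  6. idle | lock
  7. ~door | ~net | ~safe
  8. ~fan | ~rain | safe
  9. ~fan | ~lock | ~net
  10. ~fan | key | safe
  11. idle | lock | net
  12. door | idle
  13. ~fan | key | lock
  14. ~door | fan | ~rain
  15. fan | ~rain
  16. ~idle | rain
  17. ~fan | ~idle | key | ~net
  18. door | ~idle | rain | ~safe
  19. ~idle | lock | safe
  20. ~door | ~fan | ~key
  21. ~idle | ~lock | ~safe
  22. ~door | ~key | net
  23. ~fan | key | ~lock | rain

Try fan = False:
  (fan | rain) forces rain = True.
  clause (fan | ~rain) is falsified — backtrack.
So fan = True.
Set idle = True.
  then (~idle | rain) forces rain = True.
  then (~fan | ~rain | safe) forces safe = True.
  then (~idle | ~lock | ~safe) forces lock = False.
  then (key | lock | ~rain) forces key = True.
  then (~door | ~fan | ~key) forces door = False.
Set net = True.
All clauses satisfied.

fan: True; idle: True; net: True; lock: False; rain: True; door: False; key: True; safe: True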